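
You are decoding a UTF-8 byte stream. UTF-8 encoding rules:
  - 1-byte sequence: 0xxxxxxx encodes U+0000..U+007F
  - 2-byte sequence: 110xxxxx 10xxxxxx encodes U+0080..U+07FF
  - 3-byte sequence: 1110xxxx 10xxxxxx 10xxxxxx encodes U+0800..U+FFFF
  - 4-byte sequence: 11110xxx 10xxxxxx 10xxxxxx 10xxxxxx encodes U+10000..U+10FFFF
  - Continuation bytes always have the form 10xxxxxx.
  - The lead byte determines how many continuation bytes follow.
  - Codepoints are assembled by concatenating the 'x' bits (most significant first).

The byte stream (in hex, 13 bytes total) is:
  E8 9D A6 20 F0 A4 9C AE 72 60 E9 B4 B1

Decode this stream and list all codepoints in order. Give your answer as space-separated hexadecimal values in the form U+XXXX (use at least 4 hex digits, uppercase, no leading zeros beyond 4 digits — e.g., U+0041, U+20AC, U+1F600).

Byte[0]=E8: 3-byte lead, need 2 cont bytes. acc=0x8
Byte[1]=9D: continuation. acc=(acc<<6)|0x1D=0x21D
Byte[2]=A6: continuation. acc=(acc<<6)|0x26=0x8766
Completed: cp=U+8766 (starts at byte 0)
Byte[3]=20: 1-byte ASCII. cp=U+0020
Byte[4]=F0: 4-byte lead, need 3 cont bytes. acc=0x0
Byte[5]=A4: continuation. acc=(acc<<6)|0x24=0x24
Byte[6]=9C: continuation. acc=(acc<<6)|0x1C=0x91C
Byte[7]=AE: continuation. acc=(acc<<6)|0x2E=0x2472E
Completed: cp=U+2472E (starts at byte 4)
Byte[8]=72: 1-byte ASCII. cp=U+0072
Byte[9]=60: 1-byte ASCII. cp=U+0060
Byte[10]=E9: 3-byte lead, need 2 cont bytes. acc=0x9
Byte[11]=B4: continuation. acc=(acc<<6)|0x34=0x274
Byte[12]=B1: continuation. acc=(acc<<6)|0x31=0x9D31
Completed: cp=U+9D31 (starts at byte 10)

Answer: U+8766 U+0020 U+2472E U+0072 U+0060 U+9D31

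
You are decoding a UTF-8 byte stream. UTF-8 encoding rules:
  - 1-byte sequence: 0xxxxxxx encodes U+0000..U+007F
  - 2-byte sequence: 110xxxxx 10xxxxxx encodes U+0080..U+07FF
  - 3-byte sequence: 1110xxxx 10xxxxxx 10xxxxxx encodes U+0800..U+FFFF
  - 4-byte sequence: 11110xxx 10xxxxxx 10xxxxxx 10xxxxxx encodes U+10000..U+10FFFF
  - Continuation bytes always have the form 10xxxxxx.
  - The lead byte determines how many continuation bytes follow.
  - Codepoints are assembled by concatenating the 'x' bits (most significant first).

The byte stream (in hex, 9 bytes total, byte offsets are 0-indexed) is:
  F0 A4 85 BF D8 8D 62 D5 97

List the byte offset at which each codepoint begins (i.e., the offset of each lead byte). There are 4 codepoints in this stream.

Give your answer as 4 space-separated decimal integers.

Byte[0]=F0: 4-byte lead, need 3 cont bytes. acc=0x0
Byte[1]=A4: continuation. acc=(acc<<6)|0x24=0x24
Byte[2]=85: continuation. acc=(acc<<6)|0x05=0x905
Byte[3]=BF: continuation. acc=(acc<<6)|0x3F=0x2417F
Completed: cp=U+2417F (starts at byte 0)
Byte[4]=D8: 2-byte lead, need 1 cont bytes. acc=0x18
Byte[5]=8D: continuation. acc=(acc<<6)|0x0D=0x60D
Completed: cp=U+060D (starts at byte 4)
Byte[6]=62: 1-byte ASCII. cp=U+0062
Byte[7]=D5: 2-byte lead, need 1 cont bytes. acc=0x15
Byte[8]=97: continuation. acc=(acc<<6)|0x17=0x557
Completed: cp=U+0557 (starts at byte 7)

Answer: 0 4 6 7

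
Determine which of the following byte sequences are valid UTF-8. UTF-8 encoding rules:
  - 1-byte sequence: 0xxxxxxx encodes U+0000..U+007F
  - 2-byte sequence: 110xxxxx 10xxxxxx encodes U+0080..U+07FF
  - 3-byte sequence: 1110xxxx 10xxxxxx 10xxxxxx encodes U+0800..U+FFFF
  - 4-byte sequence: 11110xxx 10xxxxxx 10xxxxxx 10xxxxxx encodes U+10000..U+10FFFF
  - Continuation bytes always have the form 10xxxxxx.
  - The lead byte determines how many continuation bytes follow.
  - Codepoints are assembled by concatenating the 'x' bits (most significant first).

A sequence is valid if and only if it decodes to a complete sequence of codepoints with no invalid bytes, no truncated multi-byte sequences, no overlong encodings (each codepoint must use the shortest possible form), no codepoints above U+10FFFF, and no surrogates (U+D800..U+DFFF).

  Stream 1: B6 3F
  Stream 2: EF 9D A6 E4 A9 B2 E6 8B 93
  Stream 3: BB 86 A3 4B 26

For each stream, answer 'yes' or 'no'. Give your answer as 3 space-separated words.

Stream 1: error at byte offset 0. INVALID
Stream 2: decodes cleanly. VALID
Stream 3: error at byte offset 0. INVALID

Answer: no yes no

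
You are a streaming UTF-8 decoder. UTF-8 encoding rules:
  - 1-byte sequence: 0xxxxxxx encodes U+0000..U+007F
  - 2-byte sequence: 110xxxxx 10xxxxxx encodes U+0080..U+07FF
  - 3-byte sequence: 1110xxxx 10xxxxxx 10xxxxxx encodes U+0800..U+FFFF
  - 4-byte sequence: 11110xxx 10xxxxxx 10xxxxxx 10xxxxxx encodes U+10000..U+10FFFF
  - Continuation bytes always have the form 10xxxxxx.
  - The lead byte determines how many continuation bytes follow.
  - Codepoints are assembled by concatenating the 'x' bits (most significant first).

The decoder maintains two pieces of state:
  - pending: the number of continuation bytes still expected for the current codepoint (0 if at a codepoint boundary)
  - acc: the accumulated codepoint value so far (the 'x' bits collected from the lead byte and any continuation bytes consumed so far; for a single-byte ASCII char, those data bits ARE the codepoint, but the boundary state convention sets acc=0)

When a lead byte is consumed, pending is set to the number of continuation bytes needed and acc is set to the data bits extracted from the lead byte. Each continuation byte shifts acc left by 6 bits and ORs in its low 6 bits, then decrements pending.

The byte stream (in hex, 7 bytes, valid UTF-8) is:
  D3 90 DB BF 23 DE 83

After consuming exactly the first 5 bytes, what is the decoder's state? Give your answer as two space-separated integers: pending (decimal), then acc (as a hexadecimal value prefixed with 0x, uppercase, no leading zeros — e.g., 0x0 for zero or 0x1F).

Answer: 0 0x0

Derivation:
Byte[0]=D3: 2-byte lead. pending=1, acc=0x13
Byte[1]=90: continuation. acc=(acc<<6)|0x10=0x4D0, pending=0
Byte[2]=DB: 2-byte lead. pending=1, acc=0x1B
Byte[3]=BF: continuation. acc=(acc<<6)|0x3F=0x6FF, pending=0
Byte[4]=23: 1-byte. pending=0, acc=0x0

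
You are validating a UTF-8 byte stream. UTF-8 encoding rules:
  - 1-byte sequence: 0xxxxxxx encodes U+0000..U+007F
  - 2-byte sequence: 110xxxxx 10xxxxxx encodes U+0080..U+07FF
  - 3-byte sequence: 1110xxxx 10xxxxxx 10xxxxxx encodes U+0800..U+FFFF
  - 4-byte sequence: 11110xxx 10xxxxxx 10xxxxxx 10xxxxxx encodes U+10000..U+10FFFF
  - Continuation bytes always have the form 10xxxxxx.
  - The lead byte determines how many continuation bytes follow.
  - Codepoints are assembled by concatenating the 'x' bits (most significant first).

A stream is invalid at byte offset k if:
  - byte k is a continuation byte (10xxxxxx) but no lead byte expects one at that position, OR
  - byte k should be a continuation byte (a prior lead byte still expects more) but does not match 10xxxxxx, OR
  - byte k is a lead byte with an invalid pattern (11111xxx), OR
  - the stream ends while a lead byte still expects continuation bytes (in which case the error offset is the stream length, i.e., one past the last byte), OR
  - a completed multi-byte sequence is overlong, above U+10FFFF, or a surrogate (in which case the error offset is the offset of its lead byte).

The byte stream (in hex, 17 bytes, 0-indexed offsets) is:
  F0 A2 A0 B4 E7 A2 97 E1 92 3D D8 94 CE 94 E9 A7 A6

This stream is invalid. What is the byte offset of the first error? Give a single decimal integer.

Answer: 9

Derivation:
Byte[0]=F0: 4-byte lead, need 3 cont bytes. acc=0x0
Byte[1]=A2: continuation. acc=(acc<<6)|0x22=0x22
Byte[2]=A0: continuation. acc=(acc<<6)|0x20=0x8A0
Byte[3]=B4: continuation. acc=(acc<<6)|0x34=0x22834
Completed: cp=U+22834 (starts at byte 0)
Byte[4]=E7: 3-byte lead, need 2 cont bytes. acc=0x7
Byte[5]=A2: continuation. acc=(acc<<6)|0x22=0x1E2
Byte[6]=97: continuation. acc=(acc<<6)|0x17=0x7897
Completed: cp=U+7897 (starts at byte 4)
Byte[7]=E1: 3-byte lead, need 2 cont bytes. acc=0x1
Byte[8]=92: continuation. acc=(acc<<6)|0x12=0x52
Byte[9]=3D: expected 10xxxxxx continuation. INVALID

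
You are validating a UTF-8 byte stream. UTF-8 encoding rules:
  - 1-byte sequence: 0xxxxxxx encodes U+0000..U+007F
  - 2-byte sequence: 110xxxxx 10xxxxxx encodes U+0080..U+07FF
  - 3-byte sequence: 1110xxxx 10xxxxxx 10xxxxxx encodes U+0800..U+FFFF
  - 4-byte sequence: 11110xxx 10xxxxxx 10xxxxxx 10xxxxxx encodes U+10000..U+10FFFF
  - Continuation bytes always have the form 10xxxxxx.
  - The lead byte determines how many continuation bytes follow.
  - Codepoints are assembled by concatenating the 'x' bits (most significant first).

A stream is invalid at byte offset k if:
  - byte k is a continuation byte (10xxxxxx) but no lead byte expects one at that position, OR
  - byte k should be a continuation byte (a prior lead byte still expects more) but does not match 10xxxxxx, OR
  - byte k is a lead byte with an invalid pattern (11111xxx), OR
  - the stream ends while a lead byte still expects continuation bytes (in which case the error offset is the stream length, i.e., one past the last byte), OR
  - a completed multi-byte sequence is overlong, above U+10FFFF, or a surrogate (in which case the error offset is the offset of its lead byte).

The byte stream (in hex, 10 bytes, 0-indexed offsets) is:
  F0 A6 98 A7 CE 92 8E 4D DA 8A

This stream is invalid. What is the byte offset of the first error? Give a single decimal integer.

Answer: 6

Derivation:
Byte[0]=F0: 4-byte lead, need 3 cont bytes. acc=0x0
Byte[1]=A6: continuation. acc=(acc<<6)|0x26=0x26
Byte[2]=98: continuation. acc=(acc<<6)|0x18=0x998
Byte[3]=A7: continuation. acc=(acc<<6)|0x27=0x26627
Completed: cp=U+26627 (starts at byte 0)
Byte[4]=CE: 2-byte lead, need 1 cont bytes. acc=0xE
Byte[5]=92: continuation. acc=(acc<<6)|0x12=0x392
Completed: cp=U+0392 (starts at byte 4)
Byte[6]=8E: INVALID lead byte (not 0xxx/110x/1110/11110)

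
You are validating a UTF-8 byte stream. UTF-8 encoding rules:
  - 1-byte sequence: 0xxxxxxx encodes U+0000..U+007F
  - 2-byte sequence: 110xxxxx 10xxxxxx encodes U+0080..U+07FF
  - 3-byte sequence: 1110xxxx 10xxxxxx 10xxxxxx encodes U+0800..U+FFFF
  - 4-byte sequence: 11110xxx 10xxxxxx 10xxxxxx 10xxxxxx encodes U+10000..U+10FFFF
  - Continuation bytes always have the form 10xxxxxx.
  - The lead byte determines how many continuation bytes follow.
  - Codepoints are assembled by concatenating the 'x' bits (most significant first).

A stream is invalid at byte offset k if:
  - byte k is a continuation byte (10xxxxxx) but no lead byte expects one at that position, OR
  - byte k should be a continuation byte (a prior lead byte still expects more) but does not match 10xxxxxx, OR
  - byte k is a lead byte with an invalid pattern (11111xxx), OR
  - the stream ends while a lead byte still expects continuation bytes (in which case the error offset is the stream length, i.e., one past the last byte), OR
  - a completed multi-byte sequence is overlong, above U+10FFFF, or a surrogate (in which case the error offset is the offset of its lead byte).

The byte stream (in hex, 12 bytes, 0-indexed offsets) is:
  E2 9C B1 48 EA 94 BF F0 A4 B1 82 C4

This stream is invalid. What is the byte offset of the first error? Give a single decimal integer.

Byte[0]=E2: 3-byte lead, need 2 cont bytes. acc=0x2
Byte[1]=9C: continuation. acc=(acc<<6)|0x1C=0x9C
Byte[2]=B1: continuation. acc=(acc<<6)|0x31=0x2731
Completed: cp=U+2731 (starts at byte 0)
Byte[3]=48: 1-byte ASCII. cp=U+0048
Byte[4]=EA: 3-byte lead, need 2 cont bytes. acc=0xA
Byte[5]=94: continuation. acc=(acc<<6)|0x14=0x294
Byte[6]=BF: continuation. acc=(acc<<6)|0x3F=0xA53F
Completed: cp=U+A53F (starts at byte 4)
Byte[7]=F0: 4-byte lead, need 3 cont bytes. acc=0x0
Byte[8]=A4: continuation. acc=(acc<<6)|0x24=0x24
Byte[9]=B1: continuation. acc=(acc<<6)|0x31=0x931
Byte[10]=82: continuation. acc=(acc<<6)|0x02=0x24C42
Completed: cp=U+24C42 (starts at byte 7)
Byte[11]=C4: 2-byte lead, need 1 cont bytes. acc=0x4
Byte[12]: stream ended, expected continuation. INVALID

Answer: 12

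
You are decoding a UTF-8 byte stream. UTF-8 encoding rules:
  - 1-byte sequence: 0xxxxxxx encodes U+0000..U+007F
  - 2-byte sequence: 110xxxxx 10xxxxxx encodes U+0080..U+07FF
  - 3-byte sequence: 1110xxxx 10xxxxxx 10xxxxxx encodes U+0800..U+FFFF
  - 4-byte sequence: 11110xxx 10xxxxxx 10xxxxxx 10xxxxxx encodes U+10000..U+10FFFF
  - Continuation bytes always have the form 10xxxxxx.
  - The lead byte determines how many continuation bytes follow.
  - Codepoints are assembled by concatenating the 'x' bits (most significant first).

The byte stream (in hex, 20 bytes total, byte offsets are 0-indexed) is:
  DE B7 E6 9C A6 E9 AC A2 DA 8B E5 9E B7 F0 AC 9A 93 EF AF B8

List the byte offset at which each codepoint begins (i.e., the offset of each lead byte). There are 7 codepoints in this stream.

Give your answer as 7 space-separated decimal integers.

Answer: 0 2 5 8 10 13 17

Derivation:
Byte[0]=DE: 2-byte lead, need 1 cont bytes. acc=0x1E
Byte[1]=B7: continuation. acc=(acc<<6)|0x37=0x7B7
Completed: cp=U+07B7 (starts at byte 0)
Byte[2]=E6: 3-byte lead, need 2 cont bytes. acc=0x6
Byte[3]=9C: continuation. acc=(acc<<6)|0x1C=0x19C
Byte[4]=A6: continuation. acc=(acc<<6)|0x26=0x6726
Completed: cp=U+6726 (starts at byte 2)
Byte[5]=E9: 3-byte lead, need 2 cont bytes. acc=0x9
Byte[6]=AC: continuation. acc=(acc<<6)|0x2C=0x26C
Byte[7]=A2: continuation. acc=(acc<<6)|0x22=0x9B22
Completed: cp=U+9B22 (starts at byte 5)
Byte[8]=DA: 2-byte lead, need 1 cont bytes. acc=0x1A
Byte[9]=8B: continuation. acc=(acc<<6)|0x0B=0x68B
Completed: cp=U+068B (starts at byte 8)
Byte[10]=E5: 3-byte lead, need 2 cont bytes. acc=0x5
Byte[11]=9E: continuation. acc=(acc<<6)|0x1E=0x15E
Byte[12]=B7: continuation. acc=(acc<<6)|0x37=0x57B7
Completed: cp=U+57B7 (starts at byte 10)
Byte[13]=F0: 4-byte lead, need 3 cont bytes. acc=0x0
Byte[14]=AC: continuation. acc=(acc<<6)|0x2C=0x2C
Byte[15]=9A: continuation. acc=(acc<<6)|0x1A=0xB1A
Byte[16]=93: continuation. acc=(acc<<6)|0x13=0x2C693
Completed: cp=U+2C693 (starts at byte 13)
Byte[17]=EF: 3-byte lead, need 2 cont bytes. acc=0xF
Byte[18]=AF: continuation. acc=(acc<<6)|0x2F=0x3EF
Byte[19]=B8: continuation. acc=(acc<<6)|0x38=0xFBF8
Completed: cp=U+FBF8 (starts at byte 17)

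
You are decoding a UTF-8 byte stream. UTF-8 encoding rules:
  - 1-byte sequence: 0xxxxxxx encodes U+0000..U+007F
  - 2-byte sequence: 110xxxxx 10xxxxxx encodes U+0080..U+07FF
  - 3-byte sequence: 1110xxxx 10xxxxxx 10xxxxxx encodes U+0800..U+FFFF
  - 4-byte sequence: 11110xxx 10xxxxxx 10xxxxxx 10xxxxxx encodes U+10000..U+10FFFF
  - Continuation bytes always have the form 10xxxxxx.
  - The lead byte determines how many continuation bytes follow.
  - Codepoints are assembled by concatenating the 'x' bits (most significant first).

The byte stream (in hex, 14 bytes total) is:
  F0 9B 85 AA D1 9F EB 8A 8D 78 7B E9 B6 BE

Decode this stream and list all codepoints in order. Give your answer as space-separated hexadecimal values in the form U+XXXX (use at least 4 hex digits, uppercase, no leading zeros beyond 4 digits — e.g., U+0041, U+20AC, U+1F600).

Answer: U+1B16A U+045F U+B28D U+0078 U+007B U+9DBE

Derivation:
Byte[0]=F0: 4-byte lead, need 3 cont bytes. acc=0x0
Byte[1]=9B: continuation. acc=(acc<<6)|0x1B=0x1B
Byte[2]=85: continuation. acc=(acc<<6)|0x05=0x6C5
Byte[3]=AA: continuation. acc=(acc<<6)|0x2A=0x1B16A
Completed: cp=U+1B16A (starts at byte 0)
Byte[4]=D1: 2-byte lead, need 1 cont bytes. acc=0x11
Byte[5]=9F: continuation. acc=(acc<<6)|0x1F=0x45F
Completed: cp=U+045F (starts at byte 4)
Byte[6]=EB: 3-byte lead, need 2 cont bytes. acc=0xB
Byte[7]=8A: continuation. acc=(acc<<6)|0x0A=0x2CA
Byte[8]=8D: continuation. acc=(acc<<6)|0x0D=0xB28D
Completed: cp=U+B28D (starts at byte 6)
Byte[9]=78: 1-byte ASCII. cp=U+0078
Byte[10]=7B: 1-byte ASCII. cp=U+007B
Byte[11]=E9: 3-byte lead, need 2 cont bytes. acc=0x9
Byte[12]=B6: continuation. acc=(acc<<6)|0x36=0x276
Byte[13]=BE: continuation. acc=(acc<<6)|0x3E=0x9DBE
Completed: cp=U+9DBE (starts at byte 11)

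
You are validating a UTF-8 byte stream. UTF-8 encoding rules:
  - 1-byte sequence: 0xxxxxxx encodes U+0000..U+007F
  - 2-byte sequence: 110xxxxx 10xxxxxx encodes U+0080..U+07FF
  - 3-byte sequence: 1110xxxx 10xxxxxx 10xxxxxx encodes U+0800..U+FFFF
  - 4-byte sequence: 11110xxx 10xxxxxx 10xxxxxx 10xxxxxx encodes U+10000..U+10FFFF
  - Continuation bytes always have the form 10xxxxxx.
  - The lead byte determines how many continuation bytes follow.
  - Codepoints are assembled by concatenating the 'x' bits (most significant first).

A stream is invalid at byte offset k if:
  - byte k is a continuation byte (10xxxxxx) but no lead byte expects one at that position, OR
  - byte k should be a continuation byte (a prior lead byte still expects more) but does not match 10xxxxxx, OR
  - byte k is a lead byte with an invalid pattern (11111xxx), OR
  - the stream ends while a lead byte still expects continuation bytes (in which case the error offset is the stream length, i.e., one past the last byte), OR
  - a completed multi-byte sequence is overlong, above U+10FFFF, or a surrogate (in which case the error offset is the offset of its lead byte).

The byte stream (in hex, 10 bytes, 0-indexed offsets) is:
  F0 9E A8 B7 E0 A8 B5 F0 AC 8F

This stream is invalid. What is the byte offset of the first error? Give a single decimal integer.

Byte[0]=F0: 4-byte lead, need 3 cont bytes. acc=0x0
Byte[1]=9E: continuation. acc=(acc<<6)|0x1E=0x1E
Byte[2]=A8: continuation. acc=(acc<<6)|0x28=0x7A8
Byte[3]=B7: continuation. acc=(acc<<6)|0x37=0x1EA37
Completed: cp=U+1EA37 (starts at byte 0)
Byte[4]=E0: 3-byte lead, need 2 cont bytes. acc=0x0
Byte[5]=A8: continuation. acc=(acc<<6)|0x28=0x28
Byte[6]=B5: continuation. acc=(acc<<6)|0x35=0xA35
Completed: cp=U+0A35 (starts at byte 4)
Byte[7]=F0: 4-byte lead, need 3 cont bytes. acc=0x0
Byte[8]=AC: continuation. acc=(acc<<6)|0x2C=0x2C
Byte[9]=8F: continuation. acc=(acc<<6)|0x0F=0xB0F
Byte[10]: stream ended, expected continuation. INVALID

Answer: 10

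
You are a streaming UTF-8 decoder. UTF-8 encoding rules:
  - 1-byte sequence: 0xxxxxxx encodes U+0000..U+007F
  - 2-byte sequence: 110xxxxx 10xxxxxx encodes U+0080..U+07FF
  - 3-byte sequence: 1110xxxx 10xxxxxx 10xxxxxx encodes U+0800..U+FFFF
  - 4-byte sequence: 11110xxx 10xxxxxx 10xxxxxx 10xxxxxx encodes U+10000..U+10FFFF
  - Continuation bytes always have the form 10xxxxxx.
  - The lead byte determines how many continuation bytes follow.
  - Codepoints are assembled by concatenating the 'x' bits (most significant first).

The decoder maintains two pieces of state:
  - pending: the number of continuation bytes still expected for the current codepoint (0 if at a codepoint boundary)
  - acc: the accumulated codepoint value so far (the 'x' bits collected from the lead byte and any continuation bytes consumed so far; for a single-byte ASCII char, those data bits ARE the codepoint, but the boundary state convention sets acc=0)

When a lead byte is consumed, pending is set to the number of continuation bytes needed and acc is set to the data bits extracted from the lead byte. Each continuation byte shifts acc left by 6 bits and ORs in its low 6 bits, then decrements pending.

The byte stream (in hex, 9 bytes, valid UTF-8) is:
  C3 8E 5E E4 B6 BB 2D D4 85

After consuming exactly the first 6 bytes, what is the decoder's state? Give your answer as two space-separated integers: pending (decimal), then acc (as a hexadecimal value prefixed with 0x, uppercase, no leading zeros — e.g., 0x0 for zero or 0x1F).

Byte[0]=C3: 2-byte lead. pending=1, acc=0x3
Byte[1]=8E: continuation. acc=(acc<<6)|0x0E=0xCE, pending=0
Byte[2]=5E: 1-byte. pending=0, acc=0x0
Byte[3]=E4: 3-byte lead. pending=2, acc=0x4
Byte[4]=B6: continuation. acc=(acc<<6)|0x36=0x136, pending=1
Byte[5]=BB: continuation. acc=(acc<<6)|0x3B=0x4DBB, pending=0

Answer: 0 0x4DBB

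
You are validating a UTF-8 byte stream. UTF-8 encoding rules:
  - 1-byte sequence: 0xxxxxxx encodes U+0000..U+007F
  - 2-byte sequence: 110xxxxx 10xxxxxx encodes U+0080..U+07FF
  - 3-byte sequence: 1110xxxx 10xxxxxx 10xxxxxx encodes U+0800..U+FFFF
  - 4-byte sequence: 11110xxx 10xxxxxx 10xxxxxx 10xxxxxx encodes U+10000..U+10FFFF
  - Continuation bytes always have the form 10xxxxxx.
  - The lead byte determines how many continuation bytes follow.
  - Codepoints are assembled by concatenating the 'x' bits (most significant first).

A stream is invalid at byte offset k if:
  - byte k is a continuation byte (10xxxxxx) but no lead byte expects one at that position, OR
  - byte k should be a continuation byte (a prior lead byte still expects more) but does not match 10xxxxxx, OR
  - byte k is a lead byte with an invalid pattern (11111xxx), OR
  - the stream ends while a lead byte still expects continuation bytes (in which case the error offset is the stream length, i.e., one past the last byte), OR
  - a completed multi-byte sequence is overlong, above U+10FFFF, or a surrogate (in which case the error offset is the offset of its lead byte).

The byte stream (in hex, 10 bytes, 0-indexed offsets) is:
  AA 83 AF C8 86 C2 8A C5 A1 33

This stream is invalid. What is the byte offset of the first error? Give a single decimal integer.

Answer: 0

Derivation:
Byte[0]=AA: INVALID lead byte (not 0xxx/110x/1110/11110)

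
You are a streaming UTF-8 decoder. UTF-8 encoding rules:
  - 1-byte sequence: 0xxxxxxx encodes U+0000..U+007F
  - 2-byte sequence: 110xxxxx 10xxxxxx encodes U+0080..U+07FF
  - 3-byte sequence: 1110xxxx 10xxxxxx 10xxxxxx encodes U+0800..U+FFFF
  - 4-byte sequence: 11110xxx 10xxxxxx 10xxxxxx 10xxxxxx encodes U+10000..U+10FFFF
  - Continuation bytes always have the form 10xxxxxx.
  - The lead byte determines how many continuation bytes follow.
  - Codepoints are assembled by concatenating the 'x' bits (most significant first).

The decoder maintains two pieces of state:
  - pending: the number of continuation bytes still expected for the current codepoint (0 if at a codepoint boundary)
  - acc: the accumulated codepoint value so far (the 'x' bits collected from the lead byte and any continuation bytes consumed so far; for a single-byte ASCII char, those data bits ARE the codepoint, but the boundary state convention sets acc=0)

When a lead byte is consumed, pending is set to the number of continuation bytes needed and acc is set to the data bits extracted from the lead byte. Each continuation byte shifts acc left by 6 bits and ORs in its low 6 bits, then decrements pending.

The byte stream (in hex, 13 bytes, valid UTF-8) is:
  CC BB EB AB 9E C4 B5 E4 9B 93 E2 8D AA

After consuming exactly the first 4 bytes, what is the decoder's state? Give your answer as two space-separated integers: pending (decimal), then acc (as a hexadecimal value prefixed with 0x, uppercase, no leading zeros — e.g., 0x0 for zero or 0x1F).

Byte[0]=CC: 2-byte lead. pending=1, acc=0xC
Byte[1]=BB: continuation. acc=(acc<<6)|0x3B=0x33B, pending=0
Byte[2]=EB: 3-byte lead. pending=2, acc=0xB
Byte[3]=AB: continuation. acc=(acc<<6)|0x2B=0x2EB, pending=1

Answer: 1 0x2EB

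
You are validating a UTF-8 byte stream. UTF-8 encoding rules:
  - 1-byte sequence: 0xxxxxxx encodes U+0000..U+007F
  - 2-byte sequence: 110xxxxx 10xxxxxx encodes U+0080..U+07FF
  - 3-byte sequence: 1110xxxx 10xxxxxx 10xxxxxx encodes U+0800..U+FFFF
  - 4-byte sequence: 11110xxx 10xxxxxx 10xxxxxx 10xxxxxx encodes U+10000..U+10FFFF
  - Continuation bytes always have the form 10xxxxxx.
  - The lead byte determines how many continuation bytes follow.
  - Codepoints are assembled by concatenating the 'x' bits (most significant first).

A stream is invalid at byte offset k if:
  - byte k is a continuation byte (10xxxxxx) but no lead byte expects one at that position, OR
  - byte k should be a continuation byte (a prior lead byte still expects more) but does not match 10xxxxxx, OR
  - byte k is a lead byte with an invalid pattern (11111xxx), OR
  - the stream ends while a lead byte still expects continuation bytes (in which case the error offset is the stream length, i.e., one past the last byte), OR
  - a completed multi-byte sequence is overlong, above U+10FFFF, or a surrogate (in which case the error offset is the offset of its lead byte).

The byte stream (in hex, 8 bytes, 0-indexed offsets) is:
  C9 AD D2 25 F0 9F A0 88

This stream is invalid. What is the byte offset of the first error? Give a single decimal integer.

Byte[0]=C9: 2-byte lead, need 1 cont bytes. acc=0x9
Byte[1]=AD: continuation. acc=(acc<<6)|0x2D=0x26D
Completed: cp=U+026D (starts at byte 0)
Byte[2]=D2: 2-byte lead, need 1 cont bytes. acc=0x12
Byte[3]=25: expected 10xxxxxx continuation. INVALID

Answer: 3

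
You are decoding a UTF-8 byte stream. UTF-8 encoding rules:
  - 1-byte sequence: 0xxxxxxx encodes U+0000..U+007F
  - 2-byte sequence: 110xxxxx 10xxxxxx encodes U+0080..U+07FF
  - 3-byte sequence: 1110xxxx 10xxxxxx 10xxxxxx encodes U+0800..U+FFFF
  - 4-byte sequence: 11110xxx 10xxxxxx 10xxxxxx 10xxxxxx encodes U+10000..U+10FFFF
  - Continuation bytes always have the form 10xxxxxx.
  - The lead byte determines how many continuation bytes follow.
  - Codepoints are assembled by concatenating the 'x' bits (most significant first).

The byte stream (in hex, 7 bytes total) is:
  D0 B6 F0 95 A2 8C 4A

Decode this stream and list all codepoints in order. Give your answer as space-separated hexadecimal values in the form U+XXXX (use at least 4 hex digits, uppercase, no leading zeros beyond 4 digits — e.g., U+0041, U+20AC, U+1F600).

Byte[0]=D0: 2-byte lead, need 1 cont bytes. acc=0x10
Byte[1]=B6: continuation. acc=(acc<<6)|0x36=0x436
Completed: cp=U+0436 (starts at byte 0)
Byte[2]=F0: 4-byte lead, need 3 cont bytes. acc=0x0
Byte[3]=95: continuation. acc=(acc<<6)|0x15=0x15
Byte[4]=A2: continuation. acc=(acc<<6)|0x22=0x562
Byte[5]=8C: continuation. acc=(acc<<6)|0x0C=0x1588C
Completed: cp=U+1588C (starts at byte 2)
Byte[6]=4A: 1-byte ASCII. cp=U+004A

Answer: U+0436 U+1588C U+004A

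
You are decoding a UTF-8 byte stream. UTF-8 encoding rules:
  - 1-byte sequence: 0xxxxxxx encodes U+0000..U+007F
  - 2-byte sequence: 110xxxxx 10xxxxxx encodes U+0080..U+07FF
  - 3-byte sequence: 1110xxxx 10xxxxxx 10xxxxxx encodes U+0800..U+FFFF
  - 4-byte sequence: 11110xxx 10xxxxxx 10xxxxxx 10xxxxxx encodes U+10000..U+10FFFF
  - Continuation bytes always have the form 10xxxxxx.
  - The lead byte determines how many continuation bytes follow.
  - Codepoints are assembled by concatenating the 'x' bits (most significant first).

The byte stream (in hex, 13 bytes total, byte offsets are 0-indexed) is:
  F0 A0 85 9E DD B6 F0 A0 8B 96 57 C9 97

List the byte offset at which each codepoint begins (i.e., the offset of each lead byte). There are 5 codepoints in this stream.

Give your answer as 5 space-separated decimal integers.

Answer: 0 4 6 10 11

Derivation:
Byte[0]=F0: 4-byte lead, need 3 cont bytes. acc=0x0
Byte[1]=A0: continuation. acc=(acc<<6)|0x20=0x20
Byte[2]=85: continuation. acc=(acc<<6)|0x05=0x805
Byte[3]=9E: continuation. acc=(acc<<6)|0x1E=0x2015E
Completed: cp=U+2015E (starts at byte 0)
Byte[4]=DD: 2-byte lead, need 1 cont bytes. acc=0x1D
Byte[5]=B6: continuation. acc=(acc<<6)|0x36=0x776
Completed: cp=U+0776 (starts at byte 4)
Byte[6]=F0: 4-byte lead, need 3 cont bytes. acc=0x0
Byte[7]=A0: continuation. acc=(acc<<6)|0x20=0x20
Byte[8]=8B: continuation. acc=(acc<<6)|0x0B=0x80B
Byte[9]=96: continuation. acc=(acc<<6)|0x16=0x202D6
Completed: cp=U+202D6 (starts at byte 6)
Byte[10]=57: 1-byte ASCII. cp=U+0057
Byte[11]=C9: 2-byte lead, need 1 cont bytes. acc=0x9
Byte[12]=97: continuation. acc=(acc<<6)|0x17=0x257
Completed: cp=U+0257 (starts at byte 11)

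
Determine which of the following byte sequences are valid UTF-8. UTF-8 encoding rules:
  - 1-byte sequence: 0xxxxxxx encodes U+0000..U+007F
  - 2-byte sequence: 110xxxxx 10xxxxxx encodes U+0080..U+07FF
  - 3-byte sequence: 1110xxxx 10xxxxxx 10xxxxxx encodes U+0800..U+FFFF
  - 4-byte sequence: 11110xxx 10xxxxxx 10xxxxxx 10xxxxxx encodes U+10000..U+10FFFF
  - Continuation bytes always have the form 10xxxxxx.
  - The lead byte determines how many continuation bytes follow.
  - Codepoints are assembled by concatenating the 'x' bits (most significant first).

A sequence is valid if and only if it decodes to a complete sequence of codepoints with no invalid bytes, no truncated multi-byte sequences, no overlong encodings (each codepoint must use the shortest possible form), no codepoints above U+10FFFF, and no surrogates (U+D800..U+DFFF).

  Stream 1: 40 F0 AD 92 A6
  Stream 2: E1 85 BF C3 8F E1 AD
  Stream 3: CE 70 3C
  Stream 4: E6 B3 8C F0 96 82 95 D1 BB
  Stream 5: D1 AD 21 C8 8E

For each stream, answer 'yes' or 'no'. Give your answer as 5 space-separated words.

Stream 1: decodes cleanly. VALID
Stream 2: error at byte offset 7. INVALID
Stream 3: error at byte offset 1. INVALID
Stream 4: decodes cleanly. VALID
Stream 5: decodes cleanly. VALID

Answer: yes no no yes yes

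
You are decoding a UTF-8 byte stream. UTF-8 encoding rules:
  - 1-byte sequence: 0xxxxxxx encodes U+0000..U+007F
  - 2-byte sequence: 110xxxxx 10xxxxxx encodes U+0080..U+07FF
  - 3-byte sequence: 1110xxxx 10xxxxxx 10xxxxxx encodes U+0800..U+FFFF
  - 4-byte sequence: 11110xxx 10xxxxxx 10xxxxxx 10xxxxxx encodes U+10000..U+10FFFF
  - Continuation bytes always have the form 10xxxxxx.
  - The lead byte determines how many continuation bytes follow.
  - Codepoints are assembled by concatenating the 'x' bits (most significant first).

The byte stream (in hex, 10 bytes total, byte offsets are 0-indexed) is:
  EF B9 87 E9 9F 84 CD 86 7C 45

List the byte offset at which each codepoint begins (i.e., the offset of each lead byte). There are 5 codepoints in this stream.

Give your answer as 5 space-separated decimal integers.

Answer: 0 3 6 8 9

Derivation:
Byte[0]=EF: 3-byte lead, need 2 cont bytes. acc=0xF
Byte[1]=B9: continuation. acc=(acc<<6)|0x39=0x3F9
Byte[2]=87: continuation. acc=(acc<<6)|0x07=0xFE47
Completed: cp=U+FE47 (starts at byte 0)
Byte[3]=E9: 3-byte lead, need 2 cont bytes. acc=0x9
Byte[4]=9F: continuation. acc=(acc<<6)|0x1F=0x25F
Byte[5]=84: continuation. acc=(acc<<6)|0x04=0x97C4
Completed: cp=U+97C4 (starts at byte 3)
Byte[6]=CD: 2-byte lead, need 1 cont bytes. acc=0xD
Byte[7]=86: continuation. acc=(acc<<6)|0x06=0x346
Completed: cp=U+0346 (starts at byte 6)
Byte[8]=7C: 1-byte ASCII. cp=U+007C
Byte[9]=45: 1-byte ASCII. cp=U+0045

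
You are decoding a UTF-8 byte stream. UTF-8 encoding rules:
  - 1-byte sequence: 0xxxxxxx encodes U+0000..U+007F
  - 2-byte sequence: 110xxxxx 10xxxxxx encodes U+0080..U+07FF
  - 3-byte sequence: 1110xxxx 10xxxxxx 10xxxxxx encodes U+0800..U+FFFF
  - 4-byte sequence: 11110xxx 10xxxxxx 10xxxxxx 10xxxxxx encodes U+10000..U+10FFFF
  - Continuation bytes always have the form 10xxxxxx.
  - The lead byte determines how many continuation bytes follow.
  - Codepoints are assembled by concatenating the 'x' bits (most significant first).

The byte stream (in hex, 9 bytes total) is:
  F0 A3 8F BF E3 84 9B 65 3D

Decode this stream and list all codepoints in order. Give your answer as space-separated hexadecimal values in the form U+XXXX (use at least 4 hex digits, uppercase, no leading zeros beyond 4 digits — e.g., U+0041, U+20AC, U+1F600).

Byte[0]=F0: 4-byte lead, need 3 cont bytes. acc=0x0
Byte[1]=A3: continuation. acc=(acc<<6)|0x23=0x23
Byte[2]=8F: continuation. acc=(acc<<6)|0x0F=0x8CF
Byte[3]=BF: continuation. acc=(acc<<6)|0x3F=0x233FF
Completed: cp=U+233FF (starts at byte 0)
Byte[4]=E3: 3-byte lead, need 2 cont bytes. acc=0x3
Byte[5]=84: continuation. acc=(acc<<6)|0x04=0xC4
Byte[6]=9B: continuation. acc=(acc<<6)|0x1B=0x311B
Completed: cp=U+311B (starts at byte 4)
Byte[7]=65: 1-byte ASCII. cp=U+0065
Byte[8]=3D: 1-byte ASCII. cp=U+003D

Answer: U+233FF U+311B U+0065 U+003D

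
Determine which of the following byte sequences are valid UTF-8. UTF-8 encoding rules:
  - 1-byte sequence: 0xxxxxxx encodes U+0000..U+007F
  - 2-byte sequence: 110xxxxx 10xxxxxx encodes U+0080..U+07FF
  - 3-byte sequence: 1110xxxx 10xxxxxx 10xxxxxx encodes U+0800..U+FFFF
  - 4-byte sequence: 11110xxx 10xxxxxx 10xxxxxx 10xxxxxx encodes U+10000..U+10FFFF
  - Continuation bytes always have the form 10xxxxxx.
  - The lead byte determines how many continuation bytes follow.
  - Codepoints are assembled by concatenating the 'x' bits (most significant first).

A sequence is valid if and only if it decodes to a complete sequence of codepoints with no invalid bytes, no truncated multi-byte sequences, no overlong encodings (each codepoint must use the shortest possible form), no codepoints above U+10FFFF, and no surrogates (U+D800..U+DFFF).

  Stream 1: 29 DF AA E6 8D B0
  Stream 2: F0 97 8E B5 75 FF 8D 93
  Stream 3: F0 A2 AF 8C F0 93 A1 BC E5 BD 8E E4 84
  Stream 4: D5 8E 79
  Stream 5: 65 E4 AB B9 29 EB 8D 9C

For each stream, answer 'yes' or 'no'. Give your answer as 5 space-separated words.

Answer: yes no no yes yes

Derivation:
Stream 1: decodes cleanly. VALID
Stream 2: error at byte offset 5. INVALID
Stream 3: error at byte offset 13. INVALID
Stream 4: decodes cleanly. VALID
Stream 5: decodes cleanly. VALID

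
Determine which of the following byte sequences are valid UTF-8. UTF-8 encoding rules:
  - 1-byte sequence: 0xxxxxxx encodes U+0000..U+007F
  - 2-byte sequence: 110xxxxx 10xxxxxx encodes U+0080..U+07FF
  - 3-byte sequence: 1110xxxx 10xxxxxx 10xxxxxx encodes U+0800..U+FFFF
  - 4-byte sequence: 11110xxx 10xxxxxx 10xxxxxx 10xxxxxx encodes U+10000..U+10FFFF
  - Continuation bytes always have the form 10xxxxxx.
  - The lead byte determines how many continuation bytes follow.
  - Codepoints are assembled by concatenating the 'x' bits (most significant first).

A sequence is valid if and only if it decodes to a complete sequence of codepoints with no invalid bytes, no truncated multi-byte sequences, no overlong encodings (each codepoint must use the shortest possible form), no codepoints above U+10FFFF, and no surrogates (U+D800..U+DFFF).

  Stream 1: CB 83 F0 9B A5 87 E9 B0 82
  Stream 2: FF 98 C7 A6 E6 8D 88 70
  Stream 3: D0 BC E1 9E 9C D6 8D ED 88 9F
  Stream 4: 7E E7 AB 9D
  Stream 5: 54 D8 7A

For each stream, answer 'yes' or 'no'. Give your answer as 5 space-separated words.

Stream 1: decodes cleanly. VALID
Stream 2: error at byte offset 0. INVALID
Stream 3: decodes cleanly. VALID
Stream 4: decodes cleanly. VALID
Stream 5: error at byte offset 2. INVALID

Answer: yes no yes yes no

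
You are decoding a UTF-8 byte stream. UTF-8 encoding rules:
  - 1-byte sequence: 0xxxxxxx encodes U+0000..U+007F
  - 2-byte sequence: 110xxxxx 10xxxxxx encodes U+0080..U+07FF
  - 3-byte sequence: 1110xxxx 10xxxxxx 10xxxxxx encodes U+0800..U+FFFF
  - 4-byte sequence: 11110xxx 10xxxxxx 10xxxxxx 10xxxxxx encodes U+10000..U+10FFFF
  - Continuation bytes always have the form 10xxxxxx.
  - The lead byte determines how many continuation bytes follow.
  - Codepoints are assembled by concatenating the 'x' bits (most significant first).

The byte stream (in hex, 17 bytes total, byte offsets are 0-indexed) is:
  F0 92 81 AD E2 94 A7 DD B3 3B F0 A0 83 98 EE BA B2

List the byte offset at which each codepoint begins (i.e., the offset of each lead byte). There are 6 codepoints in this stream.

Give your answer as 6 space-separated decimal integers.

Byte[0]=F0: 4-byte lead, need 3 cont bytes. acc=0x0
Byte[1]=92: continuation. acc=(acc<<6)|0x12=0x12
Byte[2]=81: continuation. acc=(acc<<6)|0x01=0x481
Byte[3]=AD: continuation. acc=(acc<<6)|0x2D=0x1206D
Completed: cp=U+1206D (starts at byte 0)
Byte[4]=E2: 3-byte lead, need 2 cont bytes. acc=0x2
Byte[5]=94: continuation. acc=(acc<<6)|0x14=0x94
Byte[6]=A7: continuation. acc=(acc<<6)|0x27=0x2527
Completed: cp=U+2527 (starts at byte 4)
Byte[7]=DD: 2-byte lead, need 1 cont bytes. acc=0x1D
Byte[8]=B3: continuation. acc=(acc<<6)|0x33=0x773
Completed: cp=U+0773 (starts at byte 7)
Byte[9]=3B: 1-byte ASCII. cp=U+003B
Byte[10]=F0: 4-byte lead, need 3 cont bytes. acc=0x0
Byte[11]=A0: continuation. acc=(acc<<6)|0x20=0x20
Byte[12]=83: continuation. acc=(acc<<6)|0x03=0x803
Byte[13]=98: continuation. acc=(acc<<6)|0x18=0x200D8
Completed: cp=U+200D8 (starts at byte 10)
Byte[14]=EE: 3-byte lead, need 2 cont bytes. acc=0xE
Byte[15]=BA: continuation. acc=(acc<<6)|0x3A=0x3BA
Byte[16]=B2: continuation. acc=(acc<<6)|0x32=0xEEB2
Completed: cp=U+EEB2 (starts at byte 14)

Answer: 0 4 7 9 10 14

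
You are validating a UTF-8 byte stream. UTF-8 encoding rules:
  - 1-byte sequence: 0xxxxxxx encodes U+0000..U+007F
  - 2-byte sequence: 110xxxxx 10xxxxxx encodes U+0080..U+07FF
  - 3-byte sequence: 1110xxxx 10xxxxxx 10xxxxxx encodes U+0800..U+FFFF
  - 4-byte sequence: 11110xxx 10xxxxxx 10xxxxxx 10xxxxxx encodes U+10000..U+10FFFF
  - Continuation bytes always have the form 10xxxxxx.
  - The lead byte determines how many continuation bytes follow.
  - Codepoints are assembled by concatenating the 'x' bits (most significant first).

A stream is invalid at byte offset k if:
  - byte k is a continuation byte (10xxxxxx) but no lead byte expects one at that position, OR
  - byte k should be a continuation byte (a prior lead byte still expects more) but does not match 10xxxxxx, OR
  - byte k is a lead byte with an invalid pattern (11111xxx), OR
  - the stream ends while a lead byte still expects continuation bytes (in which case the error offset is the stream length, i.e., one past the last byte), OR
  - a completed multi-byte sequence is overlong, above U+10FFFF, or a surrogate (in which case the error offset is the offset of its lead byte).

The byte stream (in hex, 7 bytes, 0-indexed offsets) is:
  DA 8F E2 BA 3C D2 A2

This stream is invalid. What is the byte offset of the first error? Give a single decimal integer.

Answer: 4

Derivation:
Byte[0]=DA: 2-byte lead, need 1 cont bytes. acc=0x1A
Byte[1]=8F: continuation. acc=(acc<<6)|0x0F=0x68F
Completed: cp=U+068F (starts at byte 0)
Byte[2]=E2: 3-byte lead, need 2 cont bytes. acc=0x2
Byte[3]=BA: continuation. acc=(acc<<6)|0x3A=0xBA
Byte[4]=3C: expected 10xxxxxx continuation. INVALID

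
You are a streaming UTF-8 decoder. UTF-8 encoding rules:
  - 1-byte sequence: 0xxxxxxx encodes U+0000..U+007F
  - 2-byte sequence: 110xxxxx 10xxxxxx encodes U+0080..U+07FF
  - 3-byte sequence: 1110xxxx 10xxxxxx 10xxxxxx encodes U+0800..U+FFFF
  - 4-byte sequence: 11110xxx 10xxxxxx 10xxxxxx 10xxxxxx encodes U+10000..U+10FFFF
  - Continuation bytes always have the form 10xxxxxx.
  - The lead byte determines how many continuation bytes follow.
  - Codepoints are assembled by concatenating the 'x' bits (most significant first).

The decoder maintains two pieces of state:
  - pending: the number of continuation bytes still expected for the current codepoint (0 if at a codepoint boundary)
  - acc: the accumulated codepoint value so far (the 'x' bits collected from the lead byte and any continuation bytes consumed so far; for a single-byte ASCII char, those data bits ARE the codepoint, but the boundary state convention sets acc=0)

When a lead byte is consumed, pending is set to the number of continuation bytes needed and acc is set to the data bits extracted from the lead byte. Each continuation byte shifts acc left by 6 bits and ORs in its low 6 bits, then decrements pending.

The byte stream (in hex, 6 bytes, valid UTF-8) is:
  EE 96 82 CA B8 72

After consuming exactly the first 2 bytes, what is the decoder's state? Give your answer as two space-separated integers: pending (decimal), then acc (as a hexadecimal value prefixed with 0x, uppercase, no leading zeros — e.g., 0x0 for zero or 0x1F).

Answer: 1 0x396

Derivation:
Byte[0]=EE: 3-byte lead. pending=2, acc=0xE
Byte[1]=96: continuation. acc=(acc<<6)|0x16=0x396, pending=1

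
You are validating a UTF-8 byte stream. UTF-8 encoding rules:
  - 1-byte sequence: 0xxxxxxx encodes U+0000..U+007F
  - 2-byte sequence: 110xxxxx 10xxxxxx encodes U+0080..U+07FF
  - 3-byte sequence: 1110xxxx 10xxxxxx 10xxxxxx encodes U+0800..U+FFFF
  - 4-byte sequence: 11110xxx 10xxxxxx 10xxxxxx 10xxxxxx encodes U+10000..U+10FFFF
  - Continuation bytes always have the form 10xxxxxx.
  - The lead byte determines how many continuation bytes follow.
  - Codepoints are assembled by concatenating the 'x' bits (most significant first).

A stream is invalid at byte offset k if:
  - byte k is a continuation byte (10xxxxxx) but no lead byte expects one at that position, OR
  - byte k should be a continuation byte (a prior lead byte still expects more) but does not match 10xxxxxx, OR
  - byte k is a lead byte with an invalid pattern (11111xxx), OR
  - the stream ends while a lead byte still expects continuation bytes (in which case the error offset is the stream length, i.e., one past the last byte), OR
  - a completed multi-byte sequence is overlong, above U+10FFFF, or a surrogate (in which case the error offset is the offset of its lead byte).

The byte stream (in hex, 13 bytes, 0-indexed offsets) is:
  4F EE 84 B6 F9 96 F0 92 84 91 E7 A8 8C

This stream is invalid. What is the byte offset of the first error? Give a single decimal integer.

Byte[0]=4F: 1-byte ASCII. cp=U+004F
Byte[1]=EE: 3-byte lead, need 2 cont bytes. acc=0xE
Byte[2]=84: continuation. acc=(acc<<6)|0x04=0x384
Byte[3]=B6: continuation. acc=(acc<<6)|0x36=0xE136
Completed: cp=U+E136 (starts at byte 1)
Byte[4]=F9: INVALID lead byte (not 0xxx/110x/1110/11110)

Answer: 4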